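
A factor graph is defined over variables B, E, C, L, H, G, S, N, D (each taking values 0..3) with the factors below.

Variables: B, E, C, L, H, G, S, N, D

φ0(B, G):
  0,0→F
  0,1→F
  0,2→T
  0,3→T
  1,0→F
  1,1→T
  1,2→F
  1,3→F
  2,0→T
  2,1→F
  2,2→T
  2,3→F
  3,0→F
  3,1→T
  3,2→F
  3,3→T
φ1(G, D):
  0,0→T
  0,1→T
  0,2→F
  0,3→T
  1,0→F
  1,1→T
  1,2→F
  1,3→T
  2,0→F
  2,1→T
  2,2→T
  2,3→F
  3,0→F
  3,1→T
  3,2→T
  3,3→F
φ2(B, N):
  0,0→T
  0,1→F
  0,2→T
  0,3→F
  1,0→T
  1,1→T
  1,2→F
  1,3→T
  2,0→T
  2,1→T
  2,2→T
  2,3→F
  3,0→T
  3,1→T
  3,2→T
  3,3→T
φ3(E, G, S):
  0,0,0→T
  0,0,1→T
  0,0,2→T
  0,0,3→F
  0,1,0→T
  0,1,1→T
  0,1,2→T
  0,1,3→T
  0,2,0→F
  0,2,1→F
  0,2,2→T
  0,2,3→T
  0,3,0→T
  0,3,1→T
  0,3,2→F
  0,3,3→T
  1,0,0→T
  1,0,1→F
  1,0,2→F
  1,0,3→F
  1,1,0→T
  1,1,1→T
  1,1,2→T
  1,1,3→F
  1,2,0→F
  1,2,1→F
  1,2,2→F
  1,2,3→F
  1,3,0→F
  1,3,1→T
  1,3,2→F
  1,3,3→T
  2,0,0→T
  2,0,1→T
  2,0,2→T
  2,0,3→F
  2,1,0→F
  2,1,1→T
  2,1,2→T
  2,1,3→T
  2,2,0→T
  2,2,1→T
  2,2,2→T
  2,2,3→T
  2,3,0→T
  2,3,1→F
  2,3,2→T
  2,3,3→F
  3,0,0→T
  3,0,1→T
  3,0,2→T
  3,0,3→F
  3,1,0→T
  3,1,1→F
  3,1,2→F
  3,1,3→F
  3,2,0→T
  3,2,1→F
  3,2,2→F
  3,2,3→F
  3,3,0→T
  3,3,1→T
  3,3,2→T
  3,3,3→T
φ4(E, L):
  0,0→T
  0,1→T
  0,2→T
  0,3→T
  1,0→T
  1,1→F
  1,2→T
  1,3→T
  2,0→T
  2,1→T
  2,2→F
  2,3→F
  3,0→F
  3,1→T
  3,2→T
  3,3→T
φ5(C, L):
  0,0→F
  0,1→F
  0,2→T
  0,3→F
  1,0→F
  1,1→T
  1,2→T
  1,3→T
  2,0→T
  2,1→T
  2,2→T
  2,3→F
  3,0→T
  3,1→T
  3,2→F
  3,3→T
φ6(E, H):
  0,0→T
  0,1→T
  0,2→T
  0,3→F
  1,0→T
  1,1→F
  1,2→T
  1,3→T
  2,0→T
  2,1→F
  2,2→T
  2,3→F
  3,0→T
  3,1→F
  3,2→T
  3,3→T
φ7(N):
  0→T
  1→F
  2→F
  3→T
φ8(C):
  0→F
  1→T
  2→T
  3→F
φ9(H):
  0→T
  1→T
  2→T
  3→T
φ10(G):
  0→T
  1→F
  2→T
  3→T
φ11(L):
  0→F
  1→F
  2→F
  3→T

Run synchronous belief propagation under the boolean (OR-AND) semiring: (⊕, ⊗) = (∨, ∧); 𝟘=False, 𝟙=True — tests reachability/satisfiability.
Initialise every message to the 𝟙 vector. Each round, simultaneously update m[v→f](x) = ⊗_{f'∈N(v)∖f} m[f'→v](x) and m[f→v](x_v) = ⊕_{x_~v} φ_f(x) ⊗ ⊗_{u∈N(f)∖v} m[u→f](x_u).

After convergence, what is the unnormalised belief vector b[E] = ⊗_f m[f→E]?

b[E] = [T, T, F, T]

init: all messages = 𝟙 over 4 values
r1 m[φ0→B] = [T, T, T, T]
r1 m[φ0→G] = [T, T, T, T]
r1 m[φ1→G] = [T, T, T, T]
r1 m[φ1→D] = [T, T, T, T]
r1 m[φ2→B] = [T, T, T, T]
r1 m[φ2→N] = [T, T, T, T]
r1 m[φ3→E] = [T, T, T, T]
r1 m[φ3→G] = [T, T, T, T]
r1 m[φ3→S] = [T, T, T, T]
r1 m[φ4→E] = [T, T, T, T]
r1 m[φ4→L] = [T, T, T, T]
r1 m[φ5→C] = [T, T, T, T]
r1 m[φ5→L] = [T, T, T, T]
r1 m[φ6→E] = [T, T, T, T]
r1 m[φ6→H] = [T, T, T, T]
r1 m[φ7→N] = [T, F, F, T]
r1 m[φ8→C] = [F, T, T, F]
r1 m[φ9→H] = [T, T, T, T]
r1 m[φ10→G] = [T, F, T, T]
r1 m[φ11→L] = [F, F, F, T]
r1 m[B→φ0] = [T, T, T, T]
r1 m[B→φ2] = [T, T, T, T]
r1 m[E→φ3] = [T, T, T, T]
r1 m[E→φ4] = [T, T, T, T]
r1 m[E→φ6] = [T, T, T, T]
r1 m[C→φ5] = [T, T, T, T]
r1 m[C→φ8] = [T, T, T, T]
r1 m[L→φ4] = [T, T, T, T]
r1 m[L→φ5] = [T, T, T, T]
r1 m[L→φ11] = [T, T, T, T]
r1 m[H→φ6] = [T, T, T, T]
r1 m[H→φ9] = [T, T, T, T]
r1 m[G→φ0] = [T, T, T, T]
r1 m[G→φ1] = [T, T, T, T]
r1 m[G→φ3] = [T, T, T, T]
r1 m[G→φ10] = [T, T, T, T]
r1 m[S→φ3] = [T, T, T, T]
r1 m[N→φ2] = [T, T, T, T]
r1 m[N→φ7] = [T, T, T, T]
r1 m[D→φ1] = [T, T, T, T]
r2 m[φ0→B] = [T, T, T, T]
r2 m[φ0→G] = [T, T, T, T]
r2 m[φ1→G] = [T, T, T, T]
r2 m[φ1→D] = [T, T, T, T]
r2 m[φ2→B] = [T, T, T, T]
r2 m[φ2→N] = [T, T, T, T]
r2 m[φ3→E] = [T, T, T, T]
r2 m[φ3→G] = [T, T, T, T]
r2 m[φ3→S] = [T, T, T, T]
r2 m[φ4→E] = [T, T, T, T]
r2 m[φ4→L] = [T, T, T, T]
r2 m[φ5→C] = [T, T, T, T]
r2 m[φ5→L] = [T, T, T, T]
r2 m[φ6→E] = [T, T, T, T]
r2 m[φ6→H] = [T, T, T, T]
r2 m[φ7→N] = [T, F, F, T]
r2 m[φ8→C] = [F, T, T, F]
r2 m[φ9→H] = [T, T, T, T]
r2 m[φ10→G] = [T, F, T, T]
r2 m[φ11→L] = [F, F, F, T]
r2 m[B→φ0] = [T, T, T, T]
r2 m[B→φ2] = [T, T, T, T]
r2 m[E→φ3] = [T, T, T, T]
r2 m[E→φ4] = [T, T, T, T]
r2 m[E→φ6] = [T, T, T, T]
r2 m[C→φ5] = [F, T, T, F]
r2 m[C→φ8] = [T, T, T, T]
r2 m[L→φ4] = [F, F, F, T]
r2 m[L→φ5] = [F, F, F, T]
r2 m[L→φ11] = [T, T, T, T]
r2 m[H→φ6] = [T, T, T, T]
r2 m[H→φ9] = [T, T, T, T]
r2 m[G→φ0] = [T, F, T, T]
r2 m[G→φ1] = [T, F, T, T]
r2 m[G→φ3] = [T, F, T, T]
r2 m[G→φ10] = [T, T, T, T]
r2 m[S→φ3] = [T, T, T, T]
r2 m[N→φ2] = [T, F, F, T]
r2 m[N→φ7] = [T, T, T, T]
r2 m[D→φ1] = [T, T, T, T]
r3 m[φ0→B] = [T, F, T, T]
r3 m[φ0→G] = [T, T, T, T]
r3 m[φ1→G] = [T, T, T, T]
r3 m[φ1→D] = [T, T, T, T]
r3 m[φ2→B] = [T, T, T, T]
r3 m[φ2→N] = [T, T, T, T]
r3 m[φ3→E] = [T, T, T, T]
r3 m[φ3→G] = [T, T, T, T]
r3 m[φ3→S] = [T, T, T, T]
r3 m[φ4→E] = [T, T, F, T]
r3 m[φ4→L] = [T, T, T, T]
r3 m[φ5→C] = [F, T, F, T]
r3 m[φ5→L] = [T, T, T, T]
r3 m[φ6→E] = [T, T, T, T]
r3 m[φ6→H] = [T, T, T, T]
r3 m[φ7→N] = [T, F, F, T]
r3 m[φ8→C] = [F, T, T, F]
r3 m[φ9→H] = [T, T, T, T]
r3 m[φ10→G] = [T, F, T, T]
r3 m[φ11→L] = [F, F, F, T]
r3 m[B→φ0] = [T, T, T, T]
r3 m[B→φ2] = [T, T, T, T]
r3 m[E→φ3] = [T, T, T, T]
r3 m[E→φ4] = [T, T, T, T]
r3 m[E→φ6] = [T, T, T, T]
r3 m[C→φ5] = [F, T, T, F]
r3 m[C→φ8] = [T, T, T, T]
r3 m[L→φ4] = [F, F, F, T]
r3 m[L→φ5] = [F, F, F, T]
r3 m[L→φ11] = [T, T, T, T]
r3 m[H→φ6] = [T, T, T, T]
r3 m[H→φ9] = [T, T, T, T]
r3 m[G→φ0] = [T, F, T, T]
r3 m[G→φ1] = [T, F, T, T]
r3 m[G→φ3] = [T, F, T, T]
r3 m[G→φ10] = [T, T, T, T]
r3 m[S→φ3] = [T, T, T, T]
r3 m[N→φ2] = [T, F, F, T]
r3 m[N→φ7] = [T, T, T, T]
r3 m[D→φ1] = [T, T, T, T]
r4 m[φ0→B] = [T, F, T, T]
r4 m[φ0→G] = [T, T, T, T]
r4 m[φ1→G] = [T, T, T, T]
r4 m[φ1→D] = [T, T, T, T]
r4 m[φ2→B] = [T, T, T, T]
r4 m[φ2→N] = [T, T, T, T]
r4 m[φ3→E] = [T, T, T, T]
r4 m[φ3→G] = [T, T, T, T]
r4 m[φ3→S] = [T, T, T, T]
r4 m[φ4→E] = [T, T, F, T]
r4 m[φ4→L] = [T, T, T, T]
r4 m[φ5→C] = [F, T, F, T]
r4 m[φ5→L] = [T, T, T, T]
r4 m[φ6→E] = [T, T, T, T]
r4 m[φ6→H] = [T, T, T, T]
r4 m[φ7→N] = [T, F, F, T]
r4 m[φ8→C] = [F, T, T, F]
r4 m[φ9→H] = [T, T, T, T]
r4 m[φ10→G] = [T, F, T, T]
r4 m[φ11→L] = [F, F, F, T]
r4 m[B→φ0] = [T, T, T, T]
r4 m[B→φ2] = [T, F, T, T]
r4 m[E→φ3] = [T, T, F, T]
r4 m[E→φ4] = [T, T, T, T]
r4 m[E→φ6] = [T, T, F, T]
r4 m[C→φ5] = [F, T, T, F]
r4 m[C→φ8] = [F, T, F, T]
r4 m[L→φ4] = [F, F, F, T]
r4 m[L→φ5] = [F, F, F, T]
r4 m[L→φ11] = [T, T, T, T]
r4 m[H→φ6] = [T, T, T, T]
r4 m[H→φ9] = [T, T, T, T]
r4 m[G→φ0] = [T, F, T, T]
r4 m[G→φ1] = [T, F, T, T]
r4 m[G→φ3] = [T, F, T, T]
r4 m[G→φ10] = [T, T, T, T]
r4 m[S→φ3] = [T, T, T, T]
r4 m[N→φ2] = [T, F, F, T]
r4 m[N→φ7] = [T, T, T, T]
r4 m[D→φ1] = [T, T, T, T]
r5 m[φ0→B] = [T, F, T, T]
r5 m[φ0→G] = [T, T, T, T]
r5 m[φ1→G] = [T, T, T, T]
r5 m[φ1→D] = [T, T, T, T]
r5 m[φ2→B] = [T, T, T, T]
r5 m[φ2→N] = [T, T, T, T]
r5 m[φ3→E] = [T, T, T, T]
r5 m[φ3→G] = [T, T, T, T]
r5 m[φ3→S] = [T, T, T, T]
r5 m[φ4→E] = [T, T, F, T]
r5 m[φ4→L] = [T, T, T, T]
r5 m[φ5→C] = [F, T, F, T]
r5 m[φ5→L] = [T, T, T, T]
r5 m[φ6→E] = [T, T, T, T]
r5 m[φ6→H] = [T, T, T, T]
r5 m[φ7→N] = [T, F, F, T]
r5 m[φ8→C] = [F, T, T, F]
r5 m[φ9→H] = [T, T, T, T]
r5 m[φ10→G] = [T, F, T, T]
r5 m[φ11→L] = [F, F, F, T]
r5 m[B→φ0] = [T, T, T, T]
r5 m[B→φ2] = [T, F, T, T]
r5 m[E→φ3] = [T, T, F, T]
r5 m[E→φ4] = [T, T, T, T]
r5 m[E→φ6] = [T, T, F, T]
r5 m[C→φ5] = [F, T, T, F]
r5 m[C→φ8] = [F, T, F, T]
r5 m[L→φ4] = [F, F, F, T]
r5 m[L→φ5] = [F, F, F, T]
r5 m[L→φ11] = [T, T, T, T]
r5 m[H→φ6] = [T, T, T, T]
r5 m[H→φ9] = [T, T, T, T]
r5 m[G→φ0] = [T, F, T, T]
r5 m[G→φ1] = [T, F, T, T]
r5 m[G→φ3] = [T, F, T, T]
r5 m[G→φ10] = [T, T, T, T]
r5 m[S→φ3] = [T, T, T, T]
r5 m[N→φ2] = [T, F, F, T]
r5 m[N→φ7] = [T, T, T, T]
r5 m[D→φ1] = [T, T, T, T]
fixed point reached at round 5
b[E] = ⊗ incoming = [T, T, F, T]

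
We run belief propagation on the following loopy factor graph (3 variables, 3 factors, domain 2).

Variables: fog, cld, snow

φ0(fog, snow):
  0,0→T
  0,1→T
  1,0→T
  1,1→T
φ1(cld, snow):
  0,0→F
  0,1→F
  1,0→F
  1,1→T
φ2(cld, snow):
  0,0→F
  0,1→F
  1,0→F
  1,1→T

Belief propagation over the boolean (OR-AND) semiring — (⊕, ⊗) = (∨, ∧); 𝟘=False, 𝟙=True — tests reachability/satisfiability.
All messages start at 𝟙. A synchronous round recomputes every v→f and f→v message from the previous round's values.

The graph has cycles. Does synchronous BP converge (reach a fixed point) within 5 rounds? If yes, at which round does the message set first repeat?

CONVERGED at round 3

init: all messages = 𝟙 over 2 values
r1 m[φ0→fog] = [T, T]
r1 m[φ0→snow] = [T, T]
r1 m[φ1→cld] = [F, T]
r1 m[φ1→snow] = [F, T]
r1 m[φ2→cld] = [F, T]
r1 m[φ2→snow] = [F, T]
r1 m[fog→φ0] = [T, T]
r1 m[cld→φ1] = [T, T]
r1 m[cld→φ2] = [T, T]
r1 m[snow→φ0] = [T, T]
r1 m[snow→φ1] = [T, T]
r1 m[snow→φ2] = [T, T]
r2 m[φ0→fog] = [T, T]
r2 m[φ0→snow] = [T, T]
r2 m[φ1→cld] = [F, T]
r2 m[φ1→snow] = [F, T]
r2 m[φ2→cld] = [F, T]
r2 m[φ2→snow] = [F, T]
r2 m[fog→φ0] = [T, T]
r2 m[cld→φ1] = [F, T]
r2 m[cld→φ2] = [F, T]
r2 m[snow→φ0] = [F, T]
r2 m[snow→φ1] = [F, T]
r2 m[snow→φ2] = [F, T]
r3 m[φ0→fog] = [T, T]
r3 m[φ0→snow] = [T, T]
r3 m[φ1→cld] = [F, T]
r3 m[φ1→snow] = [F, T]
r3 m[φ2→cld] = [F, T]
r3 m[φ2→snow] = [F, T]
r3 m[fog→φ0] = [T, T]
r3 m[cld→φ1] = [F, T]
r3 m[cld→φ2] = [F, T]
r3 m[snow→φ0] = [F, T]
r3 m[snow→φ1] = [F, T]
r3 m[snow→φ2] = [F, T]
fixed point reached at round 3
messages reach a fixed point at round 3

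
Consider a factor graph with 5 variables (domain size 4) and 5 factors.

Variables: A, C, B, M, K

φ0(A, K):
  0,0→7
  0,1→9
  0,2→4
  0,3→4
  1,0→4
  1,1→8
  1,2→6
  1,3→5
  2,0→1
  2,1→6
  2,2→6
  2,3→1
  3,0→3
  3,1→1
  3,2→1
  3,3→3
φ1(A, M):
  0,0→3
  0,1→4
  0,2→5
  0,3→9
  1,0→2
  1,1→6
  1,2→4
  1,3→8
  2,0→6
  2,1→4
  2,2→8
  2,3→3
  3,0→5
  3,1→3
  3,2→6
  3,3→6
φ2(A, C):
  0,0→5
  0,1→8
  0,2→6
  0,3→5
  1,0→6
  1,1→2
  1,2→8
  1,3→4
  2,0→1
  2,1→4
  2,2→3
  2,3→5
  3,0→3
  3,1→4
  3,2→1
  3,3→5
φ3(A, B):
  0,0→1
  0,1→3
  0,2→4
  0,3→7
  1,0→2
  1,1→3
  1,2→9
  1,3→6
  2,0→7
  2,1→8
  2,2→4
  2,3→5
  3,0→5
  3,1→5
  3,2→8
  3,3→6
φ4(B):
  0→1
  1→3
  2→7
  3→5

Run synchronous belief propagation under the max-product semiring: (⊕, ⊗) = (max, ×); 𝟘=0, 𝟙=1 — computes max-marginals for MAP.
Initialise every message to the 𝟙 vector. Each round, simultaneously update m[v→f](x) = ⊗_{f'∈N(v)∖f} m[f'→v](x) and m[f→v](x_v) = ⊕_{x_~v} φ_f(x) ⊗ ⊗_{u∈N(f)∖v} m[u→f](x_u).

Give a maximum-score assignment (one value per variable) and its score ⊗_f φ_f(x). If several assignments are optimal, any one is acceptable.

init: all messages = 𝟙 over 4 values
r1 m[φ0→A] = [9, 8, 6, 3]
r1 m[φ0→K] = [7, 9, 6, 5]
r1 m[φ1→A] = [9, 8, 8, 6]
r1 m[φ1→M] = [6, 6, 8, 9]
r1 m[φ2→A] = [8, 8, 5, 5]
r1 m[φ2→C] = [6, 8, 8, 5]
r1 m[φ3→A] = [7, 9, 8, 8]
r1 m[φ3→B] = [7, 8, 9, 7]
r1 m[φ4→B] = [1, 3, 7, 5]
r1 m[A→φ0] = [1, 1, 1, 1]
r1 m[A→φ1] = [1, 1, 1, 1]
r1 m[A→φ2] = [1, 1, 1, 1]
r1 m[A→φ3] = [1, 1, 1, 1]
r1 m[C→φ2] = [1, 1, 1, 1]
r1 m[B→φ3] = [1, 1, 1, 1]
r1 m[B→φ4] = [1, 1, 1, 1]
r1 m[M→φ1] = [1, 1, 1, 1]
r1 m[K→φ0] = [1, 1, 1, 1]
r2 m[φ0→A] = [9, 8, 6, 3]
r2 m[φ0→K] = [7, 9, 6, 5]
r2 m[φ1→A] = [9, 8, 8, 6]
r2 m[φ1→M] = [6, 6, 8, 9]
r2 m[φ2→A] = [8, 8, 5, 5]
r2 m[φ2→C] = [6, 8, 8, 5]
r2 m[φ3→A] = [7, 9, 8, 8]
r2 m[φ3→B] = [7, 8, 9, 7]
r2 m[φ4→B] = [1, 3, 7, 5]
r2 m[A→φ0] = [504, 576, 320, 240]
r2 m[A→φ1] = [504, 576, 240, 120]
r2 m[A→φ2] = [567, 576, 384, 144]
r2 m[A→φ3] = [648, 512, 240, 90]
r2 m[C→φ2] = [1, 1, 1, 1]
r2 m[B→φ3] = [1, 3, 7, 5]
r2 m[B→φ4] = [7, 8, 9, 7]
r2 m[M→φ1] = [1, 1, 1, 1]
r2 m[K→φ0] = [1, 1, 1, 1]
r3 m[φ0→A] = [9, 8, 6, 3]
r3 m[φ0→K] = [3528, 4608, 3456, 2880]
r3 m[φ1→A] = [9, 8, 8, 6]
r3 m[φ1→M] = [1512, 3456, 2520, 4608]
r3 m[φ2→A] = [8, 8, 5, 5]
r3 m[φ2→C] = [3456, 4536, 4608, 2835]
r3 m[φ3→A] = [35, 63, 28, 56]
r3 m[φ3→B] = [1680, 1944, 4608, 4536]
r3 m[φ4→B] = [1, 3, 7, 5]
r3 m[A→φ0] = [504, 576, 320, 240]
r3 m[A→φ1] = [504, 576, 240, 120]
r3 m[A→φ2] = [567, 576, 384, 144]
r3 m[A→φ3] = [648, 512, 240, 90]
r3 m[C→φ2] = [1, 1, 1, 1]
r3 m[B→φ3] = [1, 3, 7, 5]
r3 m[B→φ4] = [7, 8, 9, 7]
r3 m[M→φ1] = [1, 1, 1, 1]
r3 m[K→φ0] = [1, 1, 1, 1]
r4 m[φ0→A] = [9, 8, 6, 3]
r4 m[φ0→K] = [3528, 4608, 3456, 2880]
r4 m[φ1→A] = [9, 8, 8, 6]
r4 m[φ1→M] = [1512, 3456, 2520, 4608]
r4 m[φ2→A] = [8, 8, 5, 5]
r4 m[φ2→C] = [3456, 4536, 4608, 2835]
r4 m[φ3→A] = [35, 63, 28, 56]
r4 m[φ3→B] = [1680, 1944, 4608, 4536]
r4 m[φ4→B] = [1, 3, 7, 5]
r4 m[A→φ0] = [2520, 4032, 1120, 1680]
r4 m[A→φ1] = [2520, 4032, 840, 840]
r4 m[A→φ2] = [2835, 4032, 1344, 1008]
r4 m[A→φ3] = [648, 512, 240, 90]
r4 m[C→φ2] = [1, 1, 1, 1]
r4 m[B→φ3] = [1, 3, 7, 5]
r4 m[B→φ4] = [1680, 1944, 4608, 4536]
r4 m[M→φ1] = [1, 1, 1, 1]
r4 m[K→φ0] = [1, 1, 1, 1]
r5 m[φ0→A] = [9, 8, 6, 3]
r5 m[φ0→K] = [17640, 32256, 24192, 20160]
r5 m[φ1→A] = [9, 8, 8, 6]
r5 m[φ1→M] = [8064, 24192, 16128, 32256]
r5 m[φ2→A] = [8, 8, 5, 5]
r5 m[φ2→C] = [24192, 22680, 32256, 16128]
r5 m[φ3→A] = [35, 63, 28, 56]
r5 m[φ3→B] = [1680, 1944, 4608, 4536]
r5 m[φ4→B] = [1, 3, 7, 5]
r5 m[A→φ0] = [2520, 4032, 1120, 1680]
r5 m[A→φ1] = [2520, 4032, 840, 840]
r5 m[A→φ2] = [2835, 4032, 1344, 1008]
r5 m[A→φ3] = [648, 512, 240, 90]
r5 m[C→φ2] = [1, 1, 1, 1]
r5 m[B→φ3] = [1, 3, 7, 5]
r5 m[B→φ4] = [1680, 1944, 4608, 4536]
r5 m[M→φ1] = [1, 1, 1, 1]
r5 m[K→φ0] = [1, 1, 1, 1]
r6 m[φ0→A] = [9, 8, 6, 3]
r6 m[φ0→K] = [17640, 32256, 24192, 20160]
r6 m[φ1→A] = [9, 8, 8, 6]
r6 m[φ1→M] = [8064, 24192, 16128, 32256]
r6 m[φ2→A] = [8, 8, 5, 5]
r6 m[φ2→C] = [24192, 22680, 32256, 16128]
r6 m[φ3→A] = [35, 63, 28, 56]
r6 m[φ3→B] = [1680, 1944, 4608, 4536]
r6 m[φ4→B] = [1, 3, 7, 5]
r6 m[A→φ0] = [2520, 4032, 1120, 1680]
r6 m[A→φ1] = [2520, 4032, 840, 840]
r6 m[A→φ2] = [2835, 4032, 1344, 1008]
r6 m[A→φ3] = [648, 512, 240, 90]
r6 m[C→φ2] = [1, 1, 1, 1]
r6 m[B→φ3] = [1, 3, 7, 5]
r6 m[B→φ4] = [1680, 1944, 4608, 4536]
r6 m[M→φ1] = [1, 1, 1, 1]
r6 m[K→φ0] = [1, 1, 1, 1]
fixed point reached at round 6
traceback from A: (A=1, C=2, B=2, M=3, K=1), score=32256

assignment: (A=1, C=2, B=2, M=3, K=1); score = 32256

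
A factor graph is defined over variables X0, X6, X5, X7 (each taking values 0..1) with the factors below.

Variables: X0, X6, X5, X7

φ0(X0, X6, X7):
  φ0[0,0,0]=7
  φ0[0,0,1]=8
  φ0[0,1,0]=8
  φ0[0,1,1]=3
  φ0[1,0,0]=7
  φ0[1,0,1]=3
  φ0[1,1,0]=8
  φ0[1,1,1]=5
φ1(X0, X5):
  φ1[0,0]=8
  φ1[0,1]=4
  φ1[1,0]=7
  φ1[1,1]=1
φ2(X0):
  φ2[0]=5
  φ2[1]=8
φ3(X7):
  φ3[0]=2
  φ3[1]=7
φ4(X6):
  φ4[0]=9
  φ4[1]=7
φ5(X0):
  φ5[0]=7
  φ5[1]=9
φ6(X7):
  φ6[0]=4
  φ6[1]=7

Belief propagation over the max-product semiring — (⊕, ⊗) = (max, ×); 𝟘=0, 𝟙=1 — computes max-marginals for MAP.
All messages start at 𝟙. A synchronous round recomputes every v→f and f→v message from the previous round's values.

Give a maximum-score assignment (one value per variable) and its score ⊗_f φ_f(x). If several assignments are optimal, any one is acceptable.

assignment: (X0=0, X6=0, X5=0, X7=1); score = 987840

init: all messages = 𝟙 over 2 values
r1 m[φ0→X0] = [8, 8]
r1 m[φ0→X6] = [8, 8]
r1 m[φ0→X7] = [8, 8]
r1 m[φ1→X0] = [8, 7]
r1 m[φ1→X5] = [8, 4]
r1 m[φ2→X0] = [5, 8]
r1 m[φ3→X7] = [2, 7]
r1 m[φ4→X6] = [9, 7]
r1 m[φ5→X0] = [7, 9]
r1 m[φ6→X7] = [4, 7]
r1 m[X0→φ0] = [1, 1]
r1 m[X0→φ1] = [1, 1]
r1 m[X0→φ2] = [1, 1]
r1 m[X0→φ5] = [1, 1]
r1 m[X6→φ0] = [1, 1]
r1 m[X6→φ4] = [1, 1]
r1 m[X5→φ1] = [1, 1]
r1 m[X7→φ0] = [1, 1]
r1 m[X7→φ3] = [1, 1]
r1 m[X7→φ6] = [1, 1]
r2 m[φ0→X0] = [8, 8]
r2 m[φ0→X6] = [8, 8]
r2 m[φ0→X7] = [8, 8]
r2 m[φ1→X0] = [8, 7]
r2 m[φ1→X5] = [8, 4]
r2 m[φ2→X0] = [5, 8]
r2 m[φ3→X7] = [2, 7]
r2 m[φ4→X6] = [9, 7]
r2 m[φ5→X0] = [7, 9]
r2 m[φ6→X7] = [4, 7]
r2 m[X0→φ0] = [280, 504]
r2 m[X0→φ1] = [280, 576]
r2 m[X0→φ2] = [448, 504]
r2 m[X0→φ5] = [320, 448]
r2 m[X6→φ0] = [9, 7]
r2 m[X6→φ4] = [8, 8]
r2 m[X5→φ1] = [1, 1]
r2 m[X7→φ0] = [8, 49]
r2 m[X7→φ3] = [32, 56]
r2 m[X7→φ6] = [16, 56]
r3 m[φ0→X0] = [3528, 1715]
r3 m[φ0→X6] = [109760, 123480]
r3 m[φ0→X7] = [31752, 20160]
r3 m[φ1→X0] = [8, 7]
r3 m[φ1→X5] = [4032, 1120]
r3 m[φ2→X0] = [5, 8]
r3 m[φ3→X7] = [2, 7]
r3 m[φ4→X6] = [9, 7]
r3 m[φ5→X0] = [7, 9]
r3 m[φ6→X7] = [4, 7]
r3 m[X0→φ0] = [280, 504]
r3 m[X0→φ1] = [280, 576]
r3 m[X0→φ2] = [448, 504]
r3 m[X0→φ5] = [320, 448]
r3 m[X6→φ0] = [9, 7]
r3 m[X6→φ4] = [8, 8]
r3 m[X5→φ1] = [1, 1]
r3 m[X7→φ0] = [8, 49]
r3 m[X7→φ3] = [32, 56]
r3 m[X7→φ6] = [16, 56]
r4 m[φ0→X0] = [3528, 1715]
r4 m[φ0→X6] = [109760, 123480]
r4 m[φ0→X7] = [31752, 20160]
r4 m[φ1→X0] = [8, 7]
r4 m[φ1→X5] = [4032, 1120]
r4 m[φ2→X0] = [5, 8]
r4 m[φ3→X7] = [2, 7]
r4 m[φ4→X6] = [9, 7]
r4 m[φ5→X0] = [7, 9]
r4 m[φ6→X7] = [4, 7]
r4 m[X0→φ0] = [280, 504]
r4 m[X0→φ1] = [123480, 123480]
r4 m[X0→φ2] = [197568, 108045]
r4 m[X0→φ5] = [141120, 96040]
r4 m[X6→φ0] = [9, 7]
r4 m[X6→φ4] = [109760, 123480]
r4 m[X5→φ1] = [1, 1]
r4 m[X7→φ0] = [8, 49]
r4 m[X7→φ3] = [127008, 141120]
r4 m[X7→φ6] = [63504, 141120]
r5 m[φ0→X0] = [3528, 1715]
r5 m[φ0→X6] = [109760, 123480]
r5 m[φ0→X7] = [31752, 20160]
r5 m[φ1→X0] = [8, 7]
r5 m[φ1→X5] = [987840, 493920]
r5 m[φ2→X0] = [5, 8]
r5 m[φ3→X7] = [2, 7]
r5 m[φ4→X6] = [9, 7]
r5 m[φ5→X0] = [7, 9]
r5 m[φ6→X7] = [4, 7]
r5 m[X0→φ0] = [280, 504]
r5 m[X0→φ1] = [123480, 123480]
r5 m[X0→φ2] = [197568, 108045]
r5 m[X0→φ5] = [141120, 96040]
r5 m[X6→φ0] = [9, 7]
r5 m[X6→φ4] = [109760, 123480]
r5 m[X5→φ1] = [1, 1]
r5 m[X7→φ0] = [8, 49]
r5 m[X7→φ3] = [127008, 141120]
r5 m[X7→φ6] = [63504, 141120]
r6 m[φ0→X0] = [3528, 1715]
r6 m[φ0→X6] = [109760, 123480]
r6 m[φ0→X7] = [31752, 20160]
r6 m[φ1→X0] = [8, 7]
r6 m[φ1→X5] = [987840, 493920]
r6 m[φ2→X0] = [5, 8]
r6 m[φ3→X7] = [2, 7]
r6 m[φ4→X6] = [9, 7]
r6 m[φ5→X0] = [7, 9]
r6 m[φ6→X7] = [4, 7]
r6 m[X0→φ0] = [280, 504]
r6 m[X0→φ1] = [123480, 123480]
r6 m[X0→φ2] = [197568, 108045]
r6 m[X0→φ5] = [141120, 96040]
r6 m[X6→φ0] = [9, 7]
r6 m[X6→φ4] = [109760, 123480]
r6 m[X5→φ1] = [1, 1]
r6 m[X7→φ0] = [8, 49]
r6 m[X7→φ3] = [127008, 141120]
r6 m[X7→φ6] = [63504, 141120]
fixed point reached at round 6
traceback from X0: (X0=0, X6=0, X5=0, X7=1), score=987840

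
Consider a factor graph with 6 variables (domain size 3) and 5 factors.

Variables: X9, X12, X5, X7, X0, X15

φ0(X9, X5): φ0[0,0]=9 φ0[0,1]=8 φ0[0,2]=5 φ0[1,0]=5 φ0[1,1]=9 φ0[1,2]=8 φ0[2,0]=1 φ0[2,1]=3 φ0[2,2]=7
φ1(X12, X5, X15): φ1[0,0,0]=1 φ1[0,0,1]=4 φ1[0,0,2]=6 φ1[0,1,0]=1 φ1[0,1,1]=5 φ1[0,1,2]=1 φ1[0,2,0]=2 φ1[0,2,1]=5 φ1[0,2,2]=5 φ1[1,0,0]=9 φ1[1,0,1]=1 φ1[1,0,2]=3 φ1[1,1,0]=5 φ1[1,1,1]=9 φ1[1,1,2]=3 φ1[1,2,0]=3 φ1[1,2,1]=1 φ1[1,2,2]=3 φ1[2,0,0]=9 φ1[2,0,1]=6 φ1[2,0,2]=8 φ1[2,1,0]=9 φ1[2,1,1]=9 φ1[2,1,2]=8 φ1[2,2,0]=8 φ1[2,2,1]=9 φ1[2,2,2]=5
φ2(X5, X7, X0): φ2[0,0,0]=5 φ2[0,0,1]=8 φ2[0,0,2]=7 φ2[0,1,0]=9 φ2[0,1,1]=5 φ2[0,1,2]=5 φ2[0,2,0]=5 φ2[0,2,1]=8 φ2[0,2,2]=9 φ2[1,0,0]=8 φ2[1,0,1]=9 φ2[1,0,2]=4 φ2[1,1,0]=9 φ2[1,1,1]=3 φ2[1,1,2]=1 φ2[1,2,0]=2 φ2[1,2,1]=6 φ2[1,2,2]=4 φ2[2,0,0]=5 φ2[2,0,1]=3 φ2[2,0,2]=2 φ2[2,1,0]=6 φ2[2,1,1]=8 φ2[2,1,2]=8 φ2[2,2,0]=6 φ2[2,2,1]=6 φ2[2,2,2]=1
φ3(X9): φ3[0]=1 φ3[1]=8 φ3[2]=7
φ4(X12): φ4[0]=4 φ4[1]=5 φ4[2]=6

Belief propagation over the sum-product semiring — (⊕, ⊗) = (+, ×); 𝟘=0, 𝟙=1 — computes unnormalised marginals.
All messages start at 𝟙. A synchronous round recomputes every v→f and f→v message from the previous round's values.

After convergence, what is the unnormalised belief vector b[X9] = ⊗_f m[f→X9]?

b[X9] = [282970, 2112808, 839398]

init: all messages = 𝟙 over 3 values
r1 m[φ0→X9] = [22, 22, 11]
r1 m[φ0→X5] = [15, 20, 20]
r1 m[φ1→X12] = [30, 37, 71]
r1 m[φ1→X5] = [47, 50, 41]
r1 m[φ1→X15] = [47, 49, 42]
r1 m[φ2→X5] = [61, 46, 45]
r1 m[φ2→X7] = [51, 54, 47]
r1 m[φ2→X0] = [55, 56, 41]
r1 m[φ3→X9] = [1, 8, 7]
r1 m[φ4→X12] = [4, 5, 6]
r1 m[X9→φ0] = [1, 1, 1]
r1 m[X9→φ3] = [1, 1, 1]
r1 m[X12→φ1] = [1, 1, 1]
r1 m[X12→φ4] = [1, 1, 1]
r1 m[X5→φ0] = [1, 1, 1]
r1 m[X5→φ1] = [1, 1, 1]
r1 m[X5→φ2] = [1, 1, 1]
r1 m[X7→φ2] = [1, 1, 1]
r1 m[X0→φ2] = [1, 1, 1]
r1 m[X15→φ1] = [1, 1, 1]
r2 m[φ0→X9] = [22, 22, 11]
r2 m[φ0→X5] = [15, 20, 20]
r2 m[φ1→X12] = [30, 37, 71]
r2 m[φ1→X5] = [47, 50, 41]
r2 m[φ1→X15] = [47, 49, 42]
r2 m[φ2→X5] = [61, 46, 45]
r2 m[φ2→X7] = [51, 54, 47]
r2 m[φ2→X0] = [55, 56, 41]
r2 m[φ3→X9] = [1, 8, 7]
r2 m[φ4→X12] = [4, 5, 6]
r2 m[X9→φ0] = [1, 8, 7]
r2 m[X9→φ3] = [22, 22, 11]
r2 m[X12→φ1] = [4, 5, 6]
r2 m[X12→φ4] = [30, 37, 71]
r2 m[X5→φ0] = [2867, 2300, 1845]
r2 m[X5→φ1] = [915, 920, 900]
r2 m[X5→φ2] = [705, 1000, 820]
r2 m[X7→φ2] = [1, 1, 1]
r2 m[X0→φ2] = [1, 1, 1]
r2 m[X15→φ1] = [1, 1, 1]
r3 m[φ0→X9] = [53428, 49795, 22682]
r3 m[φ0→X5] = [56, 101, 118]
r3 m[φ1→X12] = [27305, 33835, 64765]
r3 m[φ1→X5] = [247, 269, 215]
r3 m[φ1→X15] = [234505, 232735, 199745]
r3 m[φ2→X5] = [61, 46, 45]
r3 m[φ2→X7] = [43300, 44435, 38170]
r3 m[φ2→X0] = [46335, 46745, 32825]
r3 m[φ3→X9] = [1, 8, 7]
r3 m[φ4→X12] = [4, 5, 6]
r3 m[X9→φ0] = [1, 8, 7]
r3 m[X9→φ3] = [22, 22, 11]
r3 m[X12→φ1] = [4, 5, 6]
r3 m[X12→φ4] = [30, 37, 71]
r3 m[X5→φ0] = [2867, 2300, 1845]
r3 m[X5→φ1] = [915, 920, 900]
r3 m[X5→φ2] = [705, 1000, 820]
r3 m[X7→φ2] = [1, 1, 1]
r3 m[X0→φ2] = [1, 1, 1]
r3 m[X15→φ1] = [1, 1, 1]
r4 m[φ0→X9] = [53428, 49795, 22682]
r4 m[φ0→X5] = [56, 101, 118]
r4 m[φ1→X12] = [27305, 33835, 64765]
r4 m[φ1→X5] = [247, 269, 215]
r4 m[φ1→X15] = [234505, 232735, 199745]
r4 m[φ2→X5] = [61, 46, 45]
r4 m[φ2→X7] = [43300, 44435, 38170]
r4 m[φ2→X0] = [46335, 46745, 32825]
r4 m[φ3→X9] = [1, 8, 7]
r4 m[φ4→X12] = [4, 5, 6]
r4 m[X9→φ0] = [1, 8, 7]
r4 m[X9→φ3] = [53428, 49795, 22682]
r4 m[X12→φ1] = [4, 5, 6]
r4 m[X12→φ4] = [27305, 33835, 64765]
r4 m[X5→φ0] = [15067, 12374, 9675]
r4 m[X5→φ1] = [3416, 4646, 5310]
r4 m[X5→φ2] = [13832, 27169, 25370]
r4 m[X7→φ2] = [1, 1, 1]
r4 m[X0→φ2] = [1, 1, 1]
r4 m[X15→φ1] = [1, 1, 1]
r5 m[φ0→X9] = [282970, 264101, 119914]
r5 m[φ0→X5] = [56, 101, 118]
r5 m[φ1→X12] = [133818, 160560, 316184]
r5 m[φ1→X5] = [247, 269, 215]
r5 m[φ1→X15] = [1114476, 1167076, 953624]
r5 m[φ2→X5] = [61, 46, 45]
r5 m[φ2→X7] = [1100889, 1174145, 960142]
r5 m[φ2→X0] = [1210309, 1210804, 814063]
r5 m[φ3→X9] = [1, 8, 7]
r5 m[φ4→X12] = [4, 5, 6]
r5 m[X9→φ0] = [1, 8, 7]
r5 m[X9→φ3] = [53428, 49795, 22682]
r5 m[X12→φ1] = [4, 5, 6]
r5 m[X12→φ4] = [27305, 33835, 64765]
r5 m[X5→φ0] = [15067, 12374, 9675]
r5 m[X5→φ1] = [3416, 4646, 5310]
r5 m[X5→φ2] = [13832, 27169, 25370]
r5 m[X7→φ2] = [1, 1, 1]
r5 m[X0→φ2] = [1, 1, 1]
r5 m[X15→φ1] = [1, 1, 1]
r6 m[φ0→X9] = [282970, 264101, 119914]
r6 m[φ0→X5] = [56, 101, 118]
r6 m[φ1→X12] = [133818, 160560, 316184]
r6 m[φ1→X5] = [247, 269, 215]
r6 m[φ1→X15] = [1114476, 1167076, 953624]
r6 m[φ2→X5] = [61, 46, 45]
r6 m[φ2→X7] = [1100889, 1174145, 960142]
r6 m[φ2→X0] = [1210309, 1210804, 814063]
r6 m[φ3→X9] = [1, 8, 7]
r6 m[φ4→X12] = [4, 5, 6]
r6 m[X9→φ0] = [1, 8, 7]
r6 m[X9→φ3] = [282970, 264101, 119914]
r6 m[X12→φ1] = [4, 5, 6]
r6 m[X12→φ4] = [133818, 160560, 316184]
r6 m[X5→φ0] = [15067, 12374, 9675]
r6 m[X5→φ1] = [3416, 4646, 5310]
r6 m[X5→φ2] = [13832, 27169, 25370]
r6 m[X7→φ2] = [1, 1, 1]
r6 m[X0→φ2] = [1, 1, 1]
r6 m[X15→φ1] = [1, 1, 1]
r7 m[φ0→X9] = [282970, 264101, 119914]
r7 m[φ0→X5] = [56, 101, 118]
r7 m[φ1→X12] = [133818, 160560, 316184]
r7 m[φ1→X5] = [247, 269, 215]
r7 m[φ1→X15] = [1114476, 1167076, 953624]
r7 m[φ2→X5] = [61, 46, 45]
r7 m[φ2→X7] = [1100889, 1174145, 960142]
r7 m[φ2→X0] = [1210309, 1210804, 814063]
r7 m[φ3→X9] = [1, 8, 7]
r7 m[φ4→X12] = [4, 5, 6]
r7 m[X9→φ0] = [1, 8, 7]
r7 m[X9→φ3] = [282970, 264101, 119914]
r7 m[X12→φ1] = [4, 5, 6]
r7 m[X12→φ4] = [133818, 160560, 316184]
r7 m[X5→φ0] = [15067, 12374, 9675]
r7 m[X5→φ1] = [3416, 4646, 5310]
r7 m[X5→φ2] = [13832, 27169, 25370]
r7 m[X7→φ2] = [1, 1, 1]
r7 m[X0→φ2] = [1, 1, 1]
r7 m[X15→φ1] = [1, 1, 1]
fixed point reached at round 7
b[X9] = ⊗ incoming = [282970, 2112808, 839398]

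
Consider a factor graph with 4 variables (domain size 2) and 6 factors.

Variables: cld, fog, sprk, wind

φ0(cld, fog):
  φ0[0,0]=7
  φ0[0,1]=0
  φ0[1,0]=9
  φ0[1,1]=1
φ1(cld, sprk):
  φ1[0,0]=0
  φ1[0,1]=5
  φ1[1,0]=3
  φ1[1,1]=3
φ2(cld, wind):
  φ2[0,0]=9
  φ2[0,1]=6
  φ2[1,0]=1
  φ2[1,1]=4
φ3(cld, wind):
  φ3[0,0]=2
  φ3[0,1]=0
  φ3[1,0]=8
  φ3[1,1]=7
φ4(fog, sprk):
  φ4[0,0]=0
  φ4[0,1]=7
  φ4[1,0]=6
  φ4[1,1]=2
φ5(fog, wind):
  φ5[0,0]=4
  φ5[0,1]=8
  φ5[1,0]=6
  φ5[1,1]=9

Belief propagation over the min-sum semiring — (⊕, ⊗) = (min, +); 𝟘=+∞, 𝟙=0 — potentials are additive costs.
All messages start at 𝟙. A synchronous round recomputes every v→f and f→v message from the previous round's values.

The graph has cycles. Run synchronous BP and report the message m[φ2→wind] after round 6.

init: all messages = 𝟙 over 2 values
r1 m[φ0→cld] = [0, 1]
r1 m[φ0→fog] = [7, 0]
r1 m[φ1→cld] = [0, 3]
r1 m[φ1→sprk] = [0, 3]
r1 m[φ2→cld] = [6, 1]
r1 m[φ2→wind] = [1, 4]
r1 m[φ3→cld] = [0, 7]
r1 m[φ3→wind] = [2, 0]
r1 m[φ4→fog] = [0, 2]
r1 m[φ4→sprk] = [0, 2]
r1 m[φ5→fog] = [4, 6]
r1 m[φ5→wind] = [4, 8]
r1 m[cld→φ0] = [0, 0]
r1 m[cld→φ1] = [0, 0]
r1 m[cld→φ2] = [0, 0]
r1 m[cld→φ3] = [0, 0]
r1 m[fog→φ0] = [0, 0]
r1 m[fog→φ4] = [0, 0]
r1 m[fog→φ5] = [0, 0]
r1 m[sprk→φ1] = [0, 0]
r1 m[sprk→φ4] = [0, 0]
r1 m[wind→φ2] = [0, 0]
r1 m[wind→φ3] = [0, 0]
r1 m[wind→φ5] = [0, 0]
r2 m[φ0→cld] = [0, 1]
r2 m[φ0→fog] = [7, 0]
r2 m[φ1→cld] = [0, 3]
r2 m[φ1→sprk] = [0, 3]
r2 m[φ2→cld] = [6, 1]
r2 m[φ2→wind] = [1, 4]
r2 m[φ3→cld] = [0, 7]
r2 m[φ3→wind] = [2, 0]
r2 m[φ4→fog] = [0, 2]
r2 m[φ4→sprk] = [0, 2]
r2 m[φ5→fog] = [4, 6]
r2 m[φ5→wind] = [4, 8]
r2 m[cld→φ0] = [6, 11]
r2 m[cld→φ1] = [6, 9]
r2 m[cld→φ2] = [0, 11]
r2 m[cld→φ3] = [6, 5]
r2 m[fog→φ0] = [4, 8]
r2 m[fog→φ4] = [11, 6]
r2 m[fog→φ5] = [7, 2]
r2 m[sprk→φ1] = [0, 2]
r2 m[sprk→φ4] = [0, 3]
r2 m[wind→φ2] = [6, 8]
r2 m[wind→φ3] = [5, 12]
r2 m[wind→φ5] = [3, 4]
r3 m[φ0→cld] = [8, 9]
r3 m[φ0→fog] = [13, 6]
r3 m[φ1→cld] = [0, 3]
r3 m[φ1→sprk] = [6, 11]
r3 m[φ2→cld] = [14, 7]
r3 m[φ2→wind] = [9, 6]
r3 m[φ3→cld] = [7, 13]
r3 m[φ3→wind] = [8, 6]
r3 m[φ4→fog] = [0, 5]
r3 m[φ4→sprk] = [11, 8]
r3 m[φ5→fog] = [7, 9]
r3 m[φ5→wind] = [8, 11]
r3 m[cld→φ0] = [6, 11]
r3 m[cld→φ1] = [6, 9]
r3 m[cld→φ2] = [0, 11]
r3 m[cld→φ3] = [6, 5]
r3 m[fog→φ0] = [4, 8]
r3 m[fog→φ4] = [11, 6]
r3 m[fog→φ5] = [7, 2]
r3 m[sprk→φ1] = [0, 2]
r3 m[sprk→φ4] = [0, 3]
r3 m[wind→φ2] = [6, 8]
r3 m[wind→φ3] = [5, 12]
r3 m[wind→φ5] = [3, 4]
r4 m[φ0→cld] = [8, 9]
r4 m[φ0→fog] = [13, 6]
r4 m[φ1→cld] = [0, 3]
r4 m[φ1→sprk] = [6, 11]
r4 m[φ2→cld] = [14, 7]
r4 m[φ2→wind] = [9, 6]
r4 m[φ3→cld] = [7, 13]
r4 m[φ3→wind] = [8, 6]
r4 m[φ4→fog] = [0, 5]
r4 m[φ4→sprk] = [11, 8]
r4 m[φ5→fog] = [7, 9]
r4 m[φ5→wind] = [8, 11]
r4 m[cld→φ0] = [21, 23]
r4 m[cld→φ1] = [29, 29]
r4 m[cld→φ2] = [15, 25]
r4 m[cld→φ3] = [22, 19]
r4 m[fog→φ0] = [7, 14]
r4 m[fog→φ4] = [20, 15]
r4 m[fog→φ5] = [13, 11]
r4 m[sprk→φ1] = [11, 8]
r4 m[sprk→φ4] = [6, 11]
r4 m[wind→φ2] = [16, 17]
r4 m[wind→φ3] = [17, 17]
r4 m[wind→φ5] = [17, 12]
r5 m[φ0→cld] = [14, 15]
r5 m[φ0→fog] = [28, 21]
r5 m[φ1→cld] = [11, 11]
r5 m[φ1→sprk] = [29, 32]
r5 m[φ2→cld] = [23, 17]
r5 m[φ2→wind] = [24, 21]
r5 m[φ3→cld] = [17, 24]
r5 m[φ3→wind] = [24, 22]
r5 m[φ4→fog] = [6, 12]
r5 m[φ4→sprk] = [20, 17]
r5 m[φ5→fog] = [20, 21]
r5 m[φ5→wind] = [17, 20]
r5 m[cld→φ0] = [21, 23]
r5 m[cld→φ1] = [29, 29]
r5 m[cld→φ2] = [15, 25]
r5 m[cld→φ3] = [22, 19]
r5 m[fog→φ0] = [7, 14]
r5 m[fog→φ4] = [20, 15]
r5 m[fog→φ5] = [13, 11]
r5 m[sprk→φ1] = [11, 8]
r5 m[sprk→φ4] = [6, 11]
r5 m[wind→φ2] = [16, 17]
r5 m[wind→φ3] = [17, 17]
r5 m[wind→φ5] = [17, 12]
r6 m[φ0→cld] = [14, 15]
r6 m[φ0→fog] = [28, 21]
r6 m[φ1→cld] = [11, 11]
r6 m[φ1→sprk] = [29, 32]
r6 m[φ2→cld] = [23, 17]
r6 m[φ2→wind] = [24, 21]
r6 m[φ3→cld] = [17, 24]
r6 m[φ3→wind] = [24, 22]
r6 m[φ4→fog] = [6, 12]
r6 m[φ4→sprk] = [20, 17]
r6 m[φ5→fog] = [20, 21]
r6 m[φ5→wind] = [17, 20]
r6 m[cld→φ0] = [51, 52]
r6 m[cld→φ1] = [54, 56]
r6 m[cld→φ2] = [42, 50]
r6 m[cld→φ3] = [48, 43]
r6 m[fog→φ0] = [26, 33]
r6 m[fog→φ4] = [48, 42]
r6 m[fog→φ5] = [34, 33]
r6 m[sprk→φ1] = [20, 17]
r6 m[sprk→φ4] = [29, 32]
r6 m[wind→φ2] = [41, 42]
r6 m[wind→φ3] = [41, 41]
r6 m[wind→φ5] = [48, 43]

message @ round 6 = [24, 21]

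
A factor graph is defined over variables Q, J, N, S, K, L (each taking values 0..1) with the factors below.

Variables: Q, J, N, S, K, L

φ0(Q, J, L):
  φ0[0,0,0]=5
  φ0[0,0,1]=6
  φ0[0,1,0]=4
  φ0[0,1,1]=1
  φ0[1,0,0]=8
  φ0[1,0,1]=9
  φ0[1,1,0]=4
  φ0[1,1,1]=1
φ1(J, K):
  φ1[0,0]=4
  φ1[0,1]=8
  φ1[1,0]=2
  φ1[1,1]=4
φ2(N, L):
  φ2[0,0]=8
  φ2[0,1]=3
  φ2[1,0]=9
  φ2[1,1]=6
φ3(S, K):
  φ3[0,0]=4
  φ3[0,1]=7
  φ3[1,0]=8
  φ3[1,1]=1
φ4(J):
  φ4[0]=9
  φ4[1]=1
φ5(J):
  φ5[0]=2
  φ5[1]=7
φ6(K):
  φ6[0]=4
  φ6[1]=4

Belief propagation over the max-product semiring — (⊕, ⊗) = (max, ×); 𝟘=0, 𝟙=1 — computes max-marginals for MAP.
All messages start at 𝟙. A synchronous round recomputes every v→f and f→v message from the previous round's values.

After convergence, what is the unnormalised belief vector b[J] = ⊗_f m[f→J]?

b[J] = [290304, 28224]

init: all messages = 𝟙 over 2 values
r1 m[φ0→Q] = [6, 9]
r1 m[φ0→J] = [9, 4]
r1 m[φ0→L] = [8, 9]
r1 m[φ1→J] = [8, 4]
r1 m[φ1→K] = [4, 8]
r1 m[φ2→N] = [8, 9]
r1 m[φ2→L] = [9, 6]
r1 m[φ3→S] = [7, 8]
r1 m[φ3→K] = [8, 7]
r1 m[φ4→J] = [9, 1]
r1 m[φ5→J] = [2, 7]
r1 m[φ6→K] = [4, 4]
r1 m[Q→φ0] = [1, 1]
r1 m[J→φ0] = [1, 1]
r1 m[J→φ1] = [1, 1]
r1 m[J→φ4] = [1, 1]
r1 m[J→φ5] = [1, 1]
r1 m[N→φ2] = [1, 1]
r1 m[S→φ3] = [1, 1]
r1 m[K→φ1] = [1, 1]
r1 m[K→φ3] = [1, 1]
r1 m[K→φ6] = [1, 1]
r1 m[L→φ0] = [1, 1]
r1 m[L→φ2] = [1, 1]
r2 m[φ0→Q] = [6, 9]
r2 m[φ0→J] = [9, 4]
r2 m[φ0→L] = [8, 9]
r2 m[φ1→J] = [8, 4]
r2 m[φ1→K] = [4, 8]
r2 m[φ2→N] = [8, 9]
r2 m[φ2→L] = [9, 6]
r2 m[φ3→S] = [7, 8]
r2 m[φ3→K] = [8, 7]
r2 m[φ4→J] = [9, 1]
r2 m[φ5→J] = [2, 7]
r2 m[φ6→K] = [4, 4]
r2 m[Q→φ0] = [1, 1]
r2 m[J→φ0] = [144, 28]
r2 m[J→φ1] = [162, 28]
r2 m[J→φ4] = [144, 112]
r2 m[J→φ5] = [648, 16]
r2 m[N→φ2] = [1, 1]
r2 m[S→φ3] = [1, 1]
r2 m[K→φ1] = [32, 28]
r2 m[K→φ3] = [16, 32]
r2 m[K→φ6] = [32, 56]
r2 m[L→φ0] = [9, 6]
r2 m[L→φ2] = [8, 9]
r3 m[φ0→Q] = [6480, 10368]
r3 m[φ0→J] = [72, 36]
r3 m[φ0→L] = [1152, 1296]
r3 m[φ1→J] = [224, 112]
r3 m[φ1→K] = [648, 1296]
r3 m[φ2→N] = [64, 72]
r3 m[φ2→L] = [9, 6]
r3 m[φ3→S] = [224, 128]
r3 m[φ3→K] = [8, 7]
r3 m[φ4→J] = [9, 1]
r3 m[φ5→J] = [2, 7]
r3 m[φ6→K] = [4, 4]
r3 m[Q→φ0] = [1, 1]
r3 m[J→φ0] = [144, 28]
r3 m[J→φ1] = [162, 28]
r3 m[J→φ4] = [144, 112]
r3 m[J→φ5] = [648, 16]
r3 m[N→φ2] = [1, 1]
r3 m[S→φ3] = [1, 1]
r3 m[K→φ1] = [32, 28]
r3 m[K→φ3] = [16, 32]
r3 m[K→φ6] = [32, 56]
r3 m[L→φ0] = [9, 6]
r3 m[L→φ2] = [8, 9]
r4 m[φ0→Q] = [6480, 10368]
r4 m[φ0→J] = [72, 36]
r4 m[φ0→L] = [1152, 1296]
r4 m[φ1→J] = [224, 112]
r4 m[φ1→K] = [648, 1296]
r4 m[φ2→N] = [64, 72]
r4 m[φ2→L] = [9, 6]
r4 m[φ3→S] = [224, 128]
r4 m[φ3→K] = [8, 7]
r4 m[φ4→J] = [9, 1]
r4 m[φ5→J] = [2, 7]
r4 m[φ6→K] = [4, 4]
r4 m[Q→φ0] = [1, 1]
r4 m[J→φ0] = [4032, 784]
r4 m[J→φ1] = [1296, 252]
r4 m[J→φ4] = [32256, 28224]
r4 m[J→φ5] = [145152, 4032]
r4 m[N→φ2] = [1, 1]
r4 m[S→φ3] = [1, 1]
r4 m[K→φ1] = [32, 28]
r4 m[K→φ3] = [2592, 5184]
r4 m[K→φ6] = [5184, 9072]
r4 m[L→φ0] = [9, 6]
r4 m[L→φ2] = [1152, 1296]
r5 m[φ0→Q] = [181440, 290304]
r5 m[φ0→J] = [72, 36]
r5 m[φ0→L] = [32256, 36288]
r5 m[φ1→J] = [224, 112]
r5 m[φ1→K] = [5184, 10368]
r5 m[φ2→N] = [9216, 10368]
r5 m[φ2→L] = [9, 6]
r5 m[φ3→S] = [36288, 20736]
r5 m[φ3→K] = [8, 7]
r5 m[φ4→J] = [9, 1]
r5 m[φ5→J] = [2, 7]
r5 m[φ6→K] = [4, 4]
r5 m[Q→φ0] = [1, 1]
r5 m[J→φ0] = [4032, 784]
r5 m[J→φ1] = [1296, 252]
r5 m[J→φ4] = [32256, 28224]
r5 m[J→φ5] = [145152, 4032]
r5 m[N→φ2] = [1, 1]
r5 m[S→φ3] = [1, 1]
r5 m[K→φ1] = [32, 28]
r5 m[K→φ3] = [2592, 5184]
r5 m[K→φ6] = [5184, 9072]
r5 m[L→φ0] = [9, 6]
r5 m[L→φ2] = [1152, 1296]
r6 m[φ0→Q] = [181440, 290304]
r6 m[φ0→J] = [72, 36]
r6 m[φ0→L] = [32256, 36288]
r6 m[φ1→J] = [224, 112]
r6 m[φ1→K] = [5184, 10368]
r6 m[φ2→N] = [9216, 10368]
r6 m[φ2→L] = [9, 6]
r6 m[φ3→S] = [36288, 20736]
r6 m[φ3→K] = [8, 7]
r6 m[φ4→J] = [9, 1]
r6 m[φ5→J] = [2, 7]
r6 m[φ6→K] = [4, 4]
r6 m[Q→φ0] = [1, 1]
r6 m[J→φ0] = [4032, 784]
r6 m[J→φ1] = [1296, 252]
r6 m[J→φ4] = [32256, 28224]
r6 m[J→φ5] = [145152, 4032]
r6 m[N→φ2] = [1, 1]
r6 m[S→φ3] = [1, 1]
r6 m[K→φ1] = [32, 28]
r6 m[K→φ3] = [20736, 41472]
r6 m[K→φ6] = [41472, 72576]
r6 m[L→φ0] = [9, 6]
r6 m[L→φ2] = [32256, 36288]
r7 m[φ0→Q] = [181440, 290304]
r7 m[φ0→J] = [72, 36]
r7 m[φ0→L] = [32256, 36288]
r7 m[φ1→J] = [224, 112]
r7 m[φ1→K] = [5184, 10368]
r7 m[φ2→N] = [258048, 290304]
r7 m[φ2→L] = [9, 6]
r7 m[φ3→S] = [290304, 165888]
r7 m[φ3→K] = [8, 7]
r7 m[φ4→J] = [9, 1]
r7 m[φ5→J] = [2, 7]
r7 m[φ6→K] = [4, 4]
r7 m[Q→φ0] = [1, 1]
r7 m[J→φ0] = [4032, 784]
r7 m[J→φ1] = [1296, 252]
r7 m[J→φ4] = [32256, 28224]
r7 m[J→φ5] = [145152, 4032]
r7 m[N→φ2] = [1, 1]
r7 m[S→φ3] = [1, 1]
r7 m[K→φ1] = [32, 28]
r7 m[K→φ3] = [20736, 41472]
r7 m[K→φ6] = [41472, 72576]
r7 m[L→φ0] = [9, 6]
r7 m[L→φ2] = [32256, 36288]
r8 m[φ0→Q] = [181440, 290304]
r8 m[φ0→J] = [72, 36]
r8 m[φ0→L] = [32256, 36288]
r8 m[φ1→J] = [224, 112]
r8 m[φ1→K] = [5184, 10368]
r8 m[φ2→N] = [258048, 290304]
r8 m[φ2→L] = [9, 6]
r8 m[φ3→S] = [290304, 165888]
r8 m[φ3→K] = [8, 7]
r8 m[φ4→J] = [9, 1]
r8 m[φ5→J] = [2, 7]
r8 m[φ6→K] = [4, 4]
r8 m[Q→φ0] = [1, 1]
r8 m[J→φ0] = [4032, 784]
r8 m[J→φ1] = [1296, 252]
r8 m[J→φ4] = [32256, 28224]
r8 m[J→φ5] = [145152, 4032]
r8 m[N→φ2] = [1, 1]
r8 m[S→φ3] = [1, 1]
r8 m[K→φ1] = [32, 28]
r8 m[K→φ3] = [20736, 41472]
r8 m[K→φ6] = [41472, 72576]
r8 m[L→φ0] = [9, 6]
r8 m[L→φ2] = [32256, 36288]
fixed point reached at round 8
b[J] = ⊗ incoming = [290304, 28224]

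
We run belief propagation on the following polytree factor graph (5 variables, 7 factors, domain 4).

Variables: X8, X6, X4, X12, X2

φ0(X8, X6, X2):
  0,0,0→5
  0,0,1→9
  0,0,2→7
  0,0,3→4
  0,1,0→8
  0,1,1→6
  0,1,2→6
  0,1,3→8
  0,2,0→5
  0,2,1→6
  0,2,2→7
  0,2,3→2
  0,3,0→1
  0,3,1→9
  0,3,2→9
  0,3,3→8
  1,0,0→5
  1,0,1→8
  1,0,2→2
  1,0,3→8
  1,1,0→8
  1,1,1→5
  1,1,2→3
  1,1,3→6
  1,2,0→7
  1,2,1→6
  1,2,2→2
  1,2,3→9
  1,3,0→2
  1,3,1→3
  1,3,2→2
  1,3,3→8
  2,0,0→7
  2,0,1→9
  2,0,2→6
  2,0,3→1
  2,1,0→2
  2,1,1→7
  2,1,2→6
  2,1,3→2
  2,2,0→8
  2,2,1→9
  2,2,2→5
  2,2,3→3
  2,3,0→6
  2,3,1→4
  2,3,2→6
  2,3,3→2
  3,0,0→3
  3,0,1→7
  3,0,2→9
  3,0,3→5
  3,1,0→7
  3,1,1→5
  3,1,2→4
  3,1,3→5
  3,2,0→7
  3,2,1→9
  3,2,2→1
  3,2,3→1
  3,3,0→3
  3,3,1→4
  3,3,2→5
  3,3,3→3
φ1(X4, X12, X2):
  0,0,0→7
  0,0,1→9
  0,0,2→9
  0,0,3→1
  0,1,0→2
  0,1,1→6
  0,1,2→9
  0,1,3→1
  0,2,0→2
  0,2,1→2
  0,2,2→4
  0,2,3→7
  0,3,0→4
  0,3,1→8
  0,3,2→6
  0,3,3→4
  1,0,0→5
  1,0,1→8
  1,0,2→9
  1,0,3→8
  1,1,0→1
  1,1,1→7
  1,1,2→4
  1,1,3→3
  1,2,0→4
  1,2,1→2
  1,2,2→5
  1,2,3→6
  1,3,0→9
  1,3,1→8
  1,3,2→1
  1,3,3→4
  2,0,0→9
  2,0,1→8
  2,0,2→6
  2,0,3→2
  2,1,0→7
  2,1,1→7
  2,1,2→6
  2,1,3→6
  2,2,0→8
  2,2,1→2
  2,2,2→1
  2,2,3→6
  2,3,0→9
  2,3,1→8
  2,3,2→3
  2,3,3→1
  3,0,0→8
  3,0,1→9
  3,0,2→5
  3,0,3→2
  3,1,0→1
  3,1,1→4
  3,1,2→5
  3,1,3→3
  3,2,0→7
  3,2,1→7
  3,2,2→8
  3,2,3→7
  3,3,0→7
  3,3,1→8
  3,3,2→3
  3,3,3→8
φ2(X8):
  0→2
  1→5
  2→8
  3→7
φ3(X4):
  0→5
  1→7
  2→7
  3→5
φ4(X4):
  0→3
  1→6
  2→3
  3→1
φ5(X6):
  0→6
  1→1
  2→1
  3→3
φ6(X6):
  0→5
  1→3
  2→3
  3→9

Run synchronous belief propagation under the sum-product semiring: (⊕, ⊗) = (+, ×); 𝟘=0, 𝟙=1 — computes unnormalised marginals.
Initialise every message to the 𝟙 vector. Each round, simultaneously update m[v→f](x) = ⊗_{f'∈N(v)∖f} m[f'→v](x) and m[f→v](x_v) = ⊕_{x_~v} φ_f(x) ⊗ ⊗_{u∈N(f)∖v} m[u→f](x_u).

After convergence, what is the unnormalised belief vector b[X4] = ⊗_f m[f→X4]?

init: all messages = 𝟙 over 4 values
r1 m[φ0→X8] = [100, 84, 83, 78]
r1 m[φ0→X6] = [95, 88, 87, 75]
r1 m[φ0→X2] = [84, 106, 80, 75]
r1 m[φ1→X4] = [81, 84, 89, 92]
r1 m[φ1→X12] = [105, 72, 78, 91]
r1 m[φ1→X2] = [90, 103, 84, 69]
r1 m[φ2→X8] = [2, 5, 8, 7]
r1 m[φ3→X4] = [5, 7, 7, 5]
r1 m[φ4→X4] = [3, 6, 3, 1]
r1 m[φ5→X6] = [6, 1, 1, 3]
r1 m[φ6→X6] = [5, 3, 3, 9]
r1 m[X8→φ0] = [1, 1, 1, 1]
r1 m[X8→φ2] = [1, 1, 1, 1]
r1 m[X6→φ0] = [1, 1, 1, 1]
r1 m[X6→φ5] = [1, 1, 1, 1]
r1 m[X6→φ6] = [1, 1, 1, 1]
r1 m[X4→φ1] = [1, 1, 1, 1]
r1 m[X4→φ3] = [1, 1, 1, 1]
r1 m[X4→φ4] = [1, 1, 1, 1]
r1 m[X12→φ1] = [1, 1, 1, 1]
r1 m[X2→φ0] = [1, 1, 1, 1]
r1 m[X2→φ1] = [1, 1, 1, 1]
r2 m[φ0→X8] = [100, 84, 83, 78]
r2 m[φ0→X6] = [95, 88, 87, 75]
r2 m[φ0→X2] = [84, 106, 80, 75]
r2 m[φ1→X4] = [81, 84, 89, 92]
r2 m[φ1→X12] = [105, 72, 78, 91]
r2 m[φ1→X2] = [90, 103, 84, 69]
r2 m[φ2→X8] = [2, 5, 8, 7]
r2 m[φ3→X4] = [5, 7, 7, 5]
r2 m[φ4→X4] = [3, 6, 3, 1]
r2 m[φ5→X6] = [6, 1, 1, 3]
r2 m[φ6→X6] = [5, 3, 3, 9]
r2 m[X8→φ0] = [2, 5, 8, 7]
r2 m[X8→φ2] = [100, 84, 83, 78]
r2 m[X6→φ0] = [30, 3, 3, 27]
r2 m[X6→φ5] = [475, 264, 261, 675]
r2 m[X6→φ6] = [570, 88, 87, 225]
r2 m[X4→φ1] = [15, 42, 21, 5]
r2 m[X4→φ3] = [243, 504, 267, 92]
r2 m[X4→φ4] = [405, 588, 623, 460]
r2 m[X12→φ1] = [1, 1, 1, 1]
r2 m[X2→φ0] = [90, 103, 84, 69]
r2 m[X2→φ1] = [84, 106, 80, 75]
r3 m[φ0→X8] = [142569, 104277, 118389, 108711]
r3 m[φ0→X6] = [46136, 39419, 43935, 32610]
r3 m[φ0→X2] = [6384, 8796, 7569, 5772]
r3 m[φ1→X4] = [7125, 7341, 7827, 8080]
r3 m[φ1→X12] = [201545, 134692, 119260, 164467]
r3 m[φ1→X2] = [1831, 2090, 1659, 1492]
r3 m[φ2→X8] = [2, 5, 8, 7]
r3 m[φ3→X4] = [5, 7, 7, 5]
r3 m[φ4→X4] = [3, 6, 3, 1]
r3 m[φ5→X6] = [6, 1, 1, 3]
r3 m[φ6→X6] = [5, 3, 3, 9]
r3 m[X8→φ0] = [2, 5, 8, 7]
r3 m[X8→φ2] = [100, 84, 83, 78]
r3 m[X6→φ0] = [30, 3, 3, 27]
r3 m[X6→φ5] = [475, 264, 261, 675]
r3 m[X6→φ6] = [570, 88, 87, 225]
r3 m[X4→φ1] = [15, 42, 21, 5]
r3 m[X4→φ3] = [243, 504, 267, 92]
r3 m[X4→φ4] = [405, 588, 623, 460]
r3 m[X12→φ1] = [1, 1, 1, 1]
r3 m[X2→φ0] = [90, 103, 84, 69]
r3 m[X2→φ1] = [84, 106, 80, 75]
r4 m[φ0→X8] = [142569, 104277, 118389, 108711]
r4 m[φ0→X6] = [46136, 39419, 43935, 32610]
r4 m[φ0→X2] = [6384, 8796, 7569, 5772]
r4 m[φ1→X4] = [7125, 7341, 7827, 8080]
r4 m[φ1→X12] = [201545, 134692, 119260, 164467]
r4 m[φ1→X2] = [1831, 2090, 1659, 1492]
r4 m[φ2→X8] = [2, 5, 8, 7]
r4 m[φ3→X4] = [5, 7, 7, 5]
r4 m[φ4→X4] = [3, 6, 3, 1]
r4 m[φ5→X6] = [6, 1, 1, 3]
r4 m[φ6→X6] = [5, 3, 3, 9]
r4 m[X8→φ0] = [2, 5, 8, 7]
r4 m[X8→φ2] = [142569, 104277, 118389, 108711]
r4 m[X6→φ0] = [30, 3, 3, 27]
r4 m[X6→φ5] = [230680, 118257, 131805, 293490]
r4 m[X6→φ6] = [276816, 39419, 43935, 97830]
r4 m[X4→φ1] = [15, 42, 21, 5]
r4 m[X4→φ3] = [21375, 44046, 23481, 8080]
r4 m[X4→φ4] = [35625, 51387, 54789, 40400]
r4 m[X12→φ1] = [1, 1, 1, 1]
r4 m[X2→φ0] = [1831, 2090, 1659, 1492]
r4 m[X2→φ1] = [6384, 8796, 7569, 5772]
r5 m[φ0→X8] = [2905206, 2157282, 2396235, 2210691]
r5 m[φ0→X6] = [938919, 804672, 896377, 665586]
r5 m[φ0→X2] = [6384, 8796, 7569, 5772]
r5 m[φ1→X4] = [602628, 606219, 638256, 667509]
r5 m[φ1→X12] = [16841292, 11340642, 9735255, 13324350]
r5 m[φ1→X2] = [1831, 2090, 1659, 1492]
r5 m[φ2→X8] = [2, 5, 8, 7]
r5 m[φ3→X4] = [5, 7, 7, 5]
r5 m[φ4→X4] = [3, 6, 3, 1]
r5 m[φ5→X6] = [6, 1, 1, 3]
r5 m[φ6→X6] = [5, 3, 3, 9]
r5 m[X8→φ0] = [2, 5, 8, 7]
r5 m[X8→φ2] = [142569, 104277, 118389, 108711]
r5 m[X6→φ0] = [30, 3, 3, 27]
r5 m[X6→φ5] = [230680, 118257, 131805, 293490]
r5 m[X6→φ6] = [276816, 39419, 43935, 97830]
r5 m[X4→φ1] = [15, 42, 21, 5]
r5 m[X4→φ3] = [21375, 44046, 23481, 8080]
r5 m[X4→φ4] = [35625, 51387, 54789, 40400]
r5 m[X12→φ1] = [1, 1, 1, 1]
r5 m[X2→φ0] = [1831, 2090, 1659, 1492]
r5 m[X2→φ1] = [6384, 8796, 7569, 5772]
r6 m[φ0→X8] = [2905206, 2157282, 2396235, 2210691]
r6 m[φ0→X6] = [938919, 804672, 896377, 665586]
r6 m[φ0→X2] = [6384, 8796, 7569, 5772]
r6 m[φ1→X4] = [602628, 606219, 638256, 667509]
r6 m[φ1→X12] = [16841292, 11340642, 9735255, 13324350]
r6 m[φ1→X2] = [1831, 2090, 1659, 1492]
r6 m[φ2→X8] = [2, 5, 8, 7]
r6 m[φ3→X4] = [5, 7, 7, 5]
r6 m[φ4→X4] = [3, 6, 3, 1]
r6 m[φ5→X6] = [6, 1, 1, 3]
r6 m[φ6→X6] = [5, 3, 3, 9]
r6 m[X8→φ0] = [2, 5, 8, 7]
r6 m[X8→φ2] = [2905206, 2157282, 2396235, 2210691]
r6 m[X6→φ0] = [30, 3, 3, 27]
r6 m[X6→φ5] = [4694595, 2414016, 2689131, 5990274]
r6 m[X6→φ6] = [5633514, 804672, 896377, 1996758]
r6 m[X4→φ1] = [15, 42, 21, 5]
r6 m[X4→φ3] = [1807884, 3637314, 1914768, 667509]
r6 m[X4→φ4] = [3013140, 4243533, 4467792, 3337545]
r6 m[X12→φ1] = [1, 1, 1, 1]
r6 m[X2→φ0] = [1831, 2090, 1659, 1492]
r6 m[X2→φ1] = [6384, 8796, 7569, 5772]
r7 m[φ0→X8] = [2905206, 2157282, 2396235, 2210691]
r7 m[φ0→X6] = [938919, 804672, 896377, 665586]
r7 m[φ0→X2] = [6384, 8796, 7569, 5772]
r7 m[φ1→X4] = [602628, 606219, 638256, 667509]
r7 m[φ1→X12] = [16841292, 11340642, 9735255, 13324350]
r7 m[φ1→X2] = [1831, 2090, 1659, 1492]
r7 m[φ2→X8] = [2, 5, 8, 7]
r7 m[φ3→X4] = [5, 7, 7, 5]
r7 m[φ4→X4] = [3, 6, 3, 1]
r7 m[φ5→X6] = [6, 1, 1, 3]
r7 m[φ6→X6] = [5, 3, 3, 9]
r7 m[X8→φ0] = [2, 5, 8, 7]
r7 m[X8→φ2] = [2905206, 2157282, 2396235, 2210691]
r7 m[X6→φ0] = [30, 3, 3, 27]
r7 m[X6→φ5] = [4694595, 2414016, 2689131, 5990274]
r7 m[X6→φ6] = [5633514, 804672, 896377, 1996758]
r7 m[X4→φ1] = [15, 42, 21, 5]
r7 m[X4→φ3] = [1807884, 3637314, 1914768, 667509]
r7 m[X4→φ4] = [3013140, 4243533, 4467792, 3337545]
r7 m[X12→φ1] = [1, 1, 1, 1]
r7 m[X2→φ0] = [1831, 2090, 1659, 1492]
r7 m[X2→φ1] = [6384, 8796, 7569, 5772]
fixed point reached at round 7
b[X4] = ⊗ incoming = [9039420, 25461198, 13403376, 3337545]

b[X4] = [9039420, 25461198, 13403376, 3337545]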